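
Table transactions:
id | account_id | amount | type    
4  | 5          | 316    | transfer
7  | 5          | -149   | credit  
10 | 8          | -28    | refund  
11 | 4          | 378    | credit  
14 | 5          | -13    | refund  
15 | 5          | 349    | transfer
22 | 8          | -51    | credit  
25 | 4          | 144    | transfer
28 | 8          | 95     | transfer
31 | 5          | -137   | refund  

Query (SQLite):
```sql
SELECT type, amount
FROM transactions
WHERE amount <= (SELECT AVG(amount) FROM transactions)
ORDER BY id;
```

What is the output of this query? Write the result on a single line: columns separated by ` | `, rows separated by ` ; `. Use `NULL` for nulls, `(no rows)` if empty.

Scalar subquery: AVG(amount) over all transactions rows = 90.4.
Keep rows where amount <= that value.

credit | -149 ; refund | -28 ; refund | -13 ; credit | -51 ; refund | -137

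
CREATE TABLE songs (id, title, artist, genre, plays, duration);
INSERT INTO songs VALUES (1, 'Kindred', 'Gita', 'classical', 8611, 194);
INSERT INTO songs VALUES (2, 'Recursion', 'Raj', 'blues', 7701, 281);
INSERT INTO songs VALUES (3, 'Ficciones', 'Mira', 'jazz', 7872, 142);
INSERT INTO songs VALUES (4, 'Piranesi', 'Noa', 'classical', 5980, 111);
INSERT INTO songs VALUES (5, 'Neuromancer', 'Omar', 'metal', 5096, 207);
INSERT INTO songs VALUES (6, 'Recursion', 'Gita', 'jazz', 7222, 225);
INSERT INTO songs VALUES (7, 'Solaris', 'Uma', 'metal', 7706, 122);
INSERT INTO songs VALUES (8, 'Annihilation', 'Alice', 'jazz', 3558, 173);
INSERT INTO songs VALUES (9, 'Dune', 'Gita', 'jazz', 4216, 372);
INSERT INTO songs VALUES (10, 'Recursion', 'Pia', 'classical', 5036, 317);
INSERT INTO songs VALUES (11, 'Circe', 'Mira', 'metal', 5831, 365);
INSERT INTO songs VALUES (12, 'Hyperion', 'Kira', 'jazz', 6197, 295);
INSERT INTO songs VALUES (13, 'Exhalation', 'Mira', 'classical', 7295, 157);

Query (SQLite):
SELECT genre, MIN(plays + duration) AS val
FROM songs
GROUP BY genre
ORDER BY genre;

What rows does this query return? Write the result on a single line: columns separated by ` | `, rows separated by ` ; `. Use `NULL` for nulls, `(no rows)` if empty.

For each row compute plays + duration.
Group by genre; take MIN of the expression per group.
  blues: ids {2} → MIN(plays + duration)=7982
  classical: ids {1, 4, 10, 13} → MIN(plays + duration)=5353
  jazz: ids {3, 6, 8, 9, 12} → MIN(plays + duration)=3731
  metal: ids {5, 7, 11} → MIN(plays + duration)=5303

blues | 7982 ; classical | 5353 ; jazz | 3731 ; metal | 5303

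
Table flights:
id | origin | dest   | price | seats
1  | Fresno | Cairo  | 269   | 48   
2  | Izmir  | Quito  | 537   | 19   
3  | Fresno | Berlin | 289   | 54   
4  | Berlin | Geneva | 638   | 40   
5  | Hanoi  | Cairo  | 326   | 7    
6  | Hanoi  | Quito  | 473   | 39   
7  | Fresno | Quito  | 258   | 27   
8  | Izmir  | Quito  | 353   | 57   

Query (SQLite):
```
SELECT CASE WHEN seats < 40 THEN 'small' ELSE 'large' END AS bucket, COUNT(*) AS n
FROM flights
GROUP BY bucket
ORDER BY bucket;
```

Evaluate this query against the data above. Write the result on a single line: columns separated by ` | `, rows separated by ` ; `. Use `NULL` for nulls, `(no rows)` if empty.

large | 4 ; small | 4

Bucket rows by seats < 40 → 'small' else 'large'; count each bucket.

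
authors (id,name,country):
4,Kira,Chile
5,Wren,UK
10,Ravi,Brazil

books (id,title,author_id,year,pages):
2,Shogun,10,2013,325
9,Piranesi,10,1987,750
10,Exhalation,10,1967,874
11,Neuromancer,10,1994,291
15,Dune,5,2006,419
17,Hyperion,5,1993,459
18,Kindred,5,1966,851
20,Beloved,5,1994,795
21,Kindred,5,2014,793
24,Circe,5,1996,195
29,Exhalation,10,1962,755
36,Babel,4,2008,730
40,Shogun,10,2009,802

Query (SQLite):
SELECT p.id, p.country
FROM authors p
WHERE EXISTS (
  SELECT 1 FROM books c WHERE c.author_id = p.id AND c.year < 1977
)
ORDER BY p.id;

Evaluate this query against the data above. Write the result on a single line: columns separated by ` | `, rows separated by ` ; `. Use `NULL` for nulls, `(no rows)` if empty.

5 | UK ; 10 | Brazil

For each authors row, check whether any books with matching author_id has year < 1977.
Keep rows where that is true.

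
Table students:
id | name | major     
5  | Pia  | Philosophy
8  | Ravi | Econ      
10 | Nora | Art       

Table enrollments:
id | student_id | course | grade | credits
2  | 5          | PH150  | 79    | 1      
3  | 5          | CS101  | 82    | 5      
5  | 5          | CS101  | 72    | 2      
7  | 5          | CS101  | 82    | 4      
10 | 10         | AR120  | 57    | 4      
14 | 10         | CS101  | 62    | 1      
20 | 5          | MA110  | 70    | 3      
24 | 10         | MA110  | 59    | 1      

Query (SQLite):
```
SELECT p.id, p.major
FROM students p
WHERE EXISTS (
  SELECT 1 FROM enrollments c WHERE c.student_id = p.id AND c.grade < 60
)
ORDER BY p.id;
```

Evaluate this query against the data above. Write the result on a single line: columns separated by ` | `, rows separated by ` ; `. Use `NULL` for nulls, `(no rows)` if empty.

10 | Art

For each students row, check whether any enrollments with matching student_id has grade < 60.
Keep rows where that is true.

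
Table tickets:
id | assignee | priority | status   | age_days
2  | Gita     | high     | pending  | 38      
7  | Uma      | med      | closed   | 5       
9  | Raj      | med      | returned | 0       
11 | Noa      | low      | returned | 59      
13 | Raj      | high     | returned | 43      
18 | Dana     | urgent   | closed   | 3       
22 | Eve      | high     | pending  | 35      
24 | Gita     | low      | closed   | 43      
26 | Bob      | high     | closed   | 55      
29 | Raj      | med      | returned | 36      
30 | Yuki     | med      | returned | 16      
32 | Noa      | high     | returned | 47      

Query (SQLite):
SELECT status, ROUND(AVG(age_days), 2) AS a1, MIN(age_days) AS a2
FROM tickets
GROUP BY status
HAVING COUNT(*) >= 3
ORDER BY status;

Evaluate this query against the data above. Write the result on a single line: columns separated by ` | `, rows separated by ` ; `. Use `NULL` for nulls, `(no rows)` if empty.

closed | 26.5 | 3 ; returned | 33.5 | 0

Group tickets by status.
Per group compute: ROUND(AVG(age_days), 2), MIN(age_days).
HAVING: drop groups with fewer than 3 rows.
  closed: ids {7, 18, 24, 26} → ROUND(AVG(age_days), 2)=26.5, MIN(age_days)=3
  pending: ids {2, 22} → ROUND(AVG(age_days), 2)=36.5, MIN(age_days)=35
  returned: ids {9, 11, 13, 29, 30, 32} → ROUND(AVG(age_days), 2)=33.5, MIN(age_days)=0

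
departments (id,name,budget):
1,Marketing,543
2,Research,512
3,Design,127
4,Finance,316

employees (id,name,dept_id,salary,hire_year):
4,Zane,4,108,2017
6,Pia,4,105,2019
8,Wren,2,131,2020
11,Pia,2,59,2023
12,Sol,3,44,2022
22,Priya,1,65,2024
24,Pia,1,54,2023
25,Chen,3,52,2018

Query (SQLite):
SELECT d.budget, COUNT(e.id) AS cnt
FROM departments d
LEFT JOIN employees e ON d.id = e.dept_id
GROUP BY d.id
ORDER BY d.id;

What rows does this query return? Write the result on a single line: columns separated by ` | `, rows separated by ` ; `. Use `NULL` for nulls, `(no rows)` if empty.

543 | 2 ; 512 | 2 ; 127 | 2 ; 316 | 2

LEFT JOIN keeps every departments row; unmatched ones get NULL for employees columns.
Group by departments.id and compute COUNT(e.id). COUNT(col) of an all-NULL group is 0.
  1: ids {22, 24} → COUNT(e.id)=2
  2: ids {8, 11} → COUNT(e.id)=2
  3: ids {12, 25} → COUNT(e.id)=2
  4: ids {4, 6} → COUNT(e.id)=2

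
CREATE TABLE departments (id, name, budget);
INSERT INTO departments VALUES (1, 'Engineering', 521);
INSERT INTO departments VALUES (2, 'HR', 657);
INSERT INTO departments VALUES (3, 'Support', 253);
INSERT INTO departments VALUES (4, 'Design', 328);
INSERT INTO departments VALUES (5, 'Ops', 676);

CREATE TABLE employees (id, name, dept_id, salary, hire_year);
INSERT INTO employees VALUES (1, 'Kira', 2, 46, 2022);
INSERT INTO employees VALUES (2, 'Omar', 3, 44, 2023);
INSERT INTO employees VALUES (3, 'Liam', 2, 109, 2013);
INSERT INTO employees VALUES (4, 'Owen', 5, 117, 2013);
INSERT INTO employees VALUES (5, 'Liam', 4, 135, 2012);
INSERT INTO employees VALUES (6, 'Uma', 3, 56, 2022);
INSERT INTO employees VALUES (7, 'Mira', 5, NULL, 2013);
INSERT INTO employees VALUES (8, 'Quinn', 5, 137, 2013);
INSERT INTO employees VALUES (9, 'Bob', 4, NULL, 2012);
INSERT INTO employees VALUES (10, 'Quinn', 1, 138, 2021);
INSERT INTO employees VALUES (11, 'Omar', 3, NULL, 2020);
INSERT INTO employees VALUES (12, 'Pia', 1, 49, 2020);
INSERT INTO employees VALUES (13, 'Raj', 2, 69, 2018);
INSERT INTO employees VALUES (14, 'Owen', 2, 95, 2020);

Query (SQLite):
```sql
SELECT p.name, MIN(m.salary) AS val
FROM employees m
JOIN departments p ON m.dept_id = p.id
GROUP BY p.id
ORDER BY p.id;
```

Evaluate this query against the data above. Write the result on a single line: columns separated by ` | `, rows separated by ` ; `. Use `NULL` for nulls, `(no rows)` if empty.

Engineering | 49 ; HR | 46 ; Support | 44 ; Design | 135 ; Ops | 117

Join each employees row to its departments via dept_id.
Group joined rows by departments.id; compute MIN(m.salary) per group.
  1: ids {10, 12} → MIN(m.salary)=49
  2: ids {1, 3, 13, 14} → MIN(m.salary)=46
  3: ids {2, 6, 11} → MIN(m.salary)=44
  4: ids {5, 9} → MIN(m.salary)=135
  5: ids {4, 7, 8} → MIN(m.salary)=117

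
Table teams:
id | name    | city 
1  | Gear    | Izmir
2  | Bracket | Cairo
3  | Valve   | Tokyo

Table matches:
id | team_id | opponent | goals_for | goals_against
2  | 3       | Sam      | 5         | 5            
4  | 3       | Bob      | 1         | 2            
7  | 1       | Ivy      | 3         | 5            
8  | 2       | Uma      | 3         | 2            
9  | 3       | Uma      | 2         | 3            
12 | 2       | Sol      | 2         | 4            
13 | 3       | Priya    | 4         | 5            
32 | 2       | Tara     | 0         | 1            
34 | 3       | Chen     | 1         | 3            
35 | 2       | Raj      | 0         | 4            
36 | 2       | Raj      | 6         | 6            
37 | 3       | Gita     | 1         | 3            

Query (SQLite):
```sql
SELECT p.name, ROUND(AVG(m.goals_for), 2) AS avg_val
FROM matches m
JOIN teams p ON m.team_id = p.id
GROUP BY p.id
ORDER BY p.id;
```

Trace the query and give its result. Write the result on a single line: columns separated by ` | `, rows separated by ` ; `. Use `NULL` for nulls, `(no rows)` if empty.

Gear | 3 ; Bracket | 2.2 ; Valve | 2.33

Join each matches row to its teams via team_id.
Group joined rows by teams.id; compute ROUND(AVG(m.goals_for), 2) per group.
  1: ids {7} → ROUND(AVG(m.goals_for), 2)=3
  2: ids {8, 12, 32, 35, 36} → ROUND(AVG(m.goals_for), 2)=2.2
  3: ids {2, 4, 9, 13, 34, 37} → ROUND(AVG(m.goals_for), 2)=2.33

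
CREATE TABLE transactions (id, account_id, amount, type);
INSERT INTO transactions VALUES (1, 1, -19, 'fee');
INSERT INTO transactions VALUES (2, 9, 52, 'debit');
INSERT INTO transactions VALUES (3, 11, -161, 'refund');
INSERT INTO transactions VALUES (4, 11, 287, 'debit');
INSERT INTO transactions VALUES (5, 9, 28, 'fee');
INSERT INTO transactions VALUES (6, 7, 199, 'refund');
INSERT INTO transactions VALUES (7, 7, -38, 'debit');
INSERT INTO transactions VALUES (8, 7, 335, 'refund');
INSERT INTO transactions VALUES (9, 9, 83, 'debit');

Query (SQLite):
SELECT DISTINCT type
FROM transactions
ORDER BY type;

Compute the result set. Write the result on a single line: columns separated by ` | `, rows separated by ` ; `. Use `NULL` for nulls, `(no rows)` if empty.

debit ; fee ; refund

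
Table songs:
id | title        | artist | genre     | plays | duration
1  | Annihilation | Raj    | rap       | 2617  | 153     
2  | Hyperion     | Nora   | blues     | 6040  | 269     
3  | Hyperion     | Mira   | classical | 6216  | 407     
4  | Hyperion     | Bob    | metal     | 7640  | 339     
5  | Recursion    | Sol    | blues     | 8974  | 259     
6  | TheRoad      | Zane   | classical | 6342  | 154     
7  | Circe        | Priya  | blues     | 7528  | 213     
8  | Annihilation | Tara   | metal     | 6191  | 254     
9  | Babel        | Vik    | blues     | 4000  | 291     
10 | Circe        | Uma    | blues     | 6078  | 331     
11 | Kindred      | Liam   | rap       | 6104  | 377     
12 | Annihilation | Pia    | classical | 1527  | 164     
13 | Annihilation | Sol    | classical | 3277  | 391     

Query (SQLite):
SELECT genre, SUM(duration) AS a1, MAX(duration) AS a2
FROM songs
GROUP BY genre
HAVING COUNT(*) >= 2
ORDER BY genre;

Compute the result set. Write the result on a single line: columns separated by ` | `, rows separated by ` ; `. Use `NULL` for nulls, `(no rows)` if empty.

Group songs by genre.
Per group compute: SUM(duration), MAX(duration).
HAVING: drop groups with fewer than 2 rows.
  blues: ids {2, 5, 7, 9, 10} → SUM(duration)=1363, MAX(duration)=331
  classical: ids {3, 6, 12, 13} → SUM(duration)=1116, MAX(duration)=407
  metal: ids {4, 8} → SUM(duration)=593, MAX(duration)=339
  rap: ids {1, 11} → SUM(duration)=530, MAX(duration)=377

blues | 1363 | 331 ; classical | 1116 | 407 ; metal | 593 | 339 ; rap | 530 | 377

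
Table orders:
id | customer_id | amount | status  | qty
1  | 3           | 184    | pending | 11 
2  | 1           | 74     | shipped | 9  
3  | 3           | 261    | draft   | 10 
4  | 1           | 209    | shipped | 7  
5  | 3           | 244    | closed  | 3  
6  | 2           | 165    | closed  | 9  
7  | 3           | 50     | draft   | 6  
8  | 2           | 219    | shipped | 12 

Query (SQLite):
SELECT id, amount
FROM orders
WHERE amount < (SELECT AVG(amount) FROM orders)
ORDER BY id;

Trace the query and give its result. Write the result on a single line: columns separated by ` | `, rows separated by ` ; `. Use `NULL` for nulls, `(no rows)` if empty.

Scalar subquery: AVG(amount) over all orders rows = 175.75.
Keep rows where amount < that value.

2 | 74 ; 6 | 165 ; 7 | 50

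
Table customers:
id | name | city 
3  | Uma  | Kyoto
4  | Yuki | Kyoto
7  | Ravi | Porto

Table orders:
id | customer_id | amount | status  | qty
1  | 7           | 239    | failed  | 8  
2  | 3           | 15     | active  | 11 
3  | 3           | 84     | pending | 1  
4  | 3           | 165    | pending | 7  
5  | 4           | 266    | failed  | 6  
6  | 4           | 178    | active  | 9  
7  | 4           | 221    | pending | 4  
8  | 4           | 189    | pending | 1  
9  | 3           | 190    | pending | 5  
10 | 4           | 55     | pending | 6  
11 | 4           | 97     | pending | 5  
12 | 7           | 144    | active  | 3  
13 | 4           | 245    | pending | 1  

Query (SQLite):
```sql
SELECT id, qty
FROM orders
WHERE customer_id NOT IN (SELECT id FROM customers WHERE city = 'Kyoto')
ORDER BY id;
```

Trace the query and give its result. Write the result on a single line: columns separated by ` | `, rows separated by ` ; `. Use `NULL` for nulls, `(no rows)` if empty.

Inner query: customers.id where city = 'Kyoto'.
Outer: keep orders rows whose customer_id is not in that set.
Inner query → {3, 4}

1 | 8 ; 12 | 3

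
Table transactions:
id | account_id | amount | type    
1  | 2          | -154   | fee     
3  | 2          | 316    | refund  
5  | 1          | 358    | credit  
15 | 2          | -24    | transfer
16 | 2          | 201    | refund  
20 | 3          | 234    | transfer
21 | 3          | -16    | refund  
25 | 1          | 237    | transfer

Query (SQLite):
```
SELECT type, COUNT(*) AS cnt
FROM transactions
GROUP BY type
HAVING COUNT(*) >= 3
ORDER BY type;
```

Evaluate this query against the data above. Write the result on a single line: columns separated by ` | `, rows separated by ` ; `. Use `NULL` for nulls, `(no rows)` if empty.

Partition transactions by type; compute COUNT(*) within each group.
HAVING: keep groups with count ≥ 3.
  credit: ids {5} → COUNT(*)=1
  fee: ids {1} → COUNT(*)=1
  refund: ids {3, 16, 21} → COUNT(*)=3
  transfer: ids {15, 20, 25} → COUNT(*)=3

refund | 3 ; transfer | 3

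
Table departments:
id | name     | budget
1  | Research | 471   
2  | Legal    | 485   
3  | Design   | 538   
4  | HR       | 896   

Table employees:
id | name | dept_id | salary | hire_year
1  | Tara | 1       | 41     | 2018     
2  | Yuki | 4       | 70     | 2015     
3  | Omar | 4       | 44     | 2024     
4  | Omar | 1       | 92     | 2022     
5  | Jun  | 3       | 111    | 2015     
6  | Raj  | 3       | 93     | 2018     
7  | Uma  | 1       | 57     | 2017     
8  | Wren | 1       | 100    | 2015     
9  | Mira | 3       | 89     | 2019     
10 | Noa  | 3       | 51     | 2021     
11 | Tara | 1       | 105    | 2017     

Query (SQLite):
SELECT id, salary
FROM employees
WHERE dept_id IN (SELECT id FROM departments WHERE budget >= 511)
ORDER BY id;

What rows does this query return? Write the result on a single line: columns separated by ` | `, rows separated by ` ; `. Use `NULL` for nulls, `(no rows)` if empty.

Inner query: departments.id where budget >= 511.
Outer: keep employees rows whose dept_id is in that set.
Inner query → {3, 4}

2 | 70 ; 3 | 44 ; 5 | 111 ; 6 | 93 ; 9 | 89 ; 10 | 51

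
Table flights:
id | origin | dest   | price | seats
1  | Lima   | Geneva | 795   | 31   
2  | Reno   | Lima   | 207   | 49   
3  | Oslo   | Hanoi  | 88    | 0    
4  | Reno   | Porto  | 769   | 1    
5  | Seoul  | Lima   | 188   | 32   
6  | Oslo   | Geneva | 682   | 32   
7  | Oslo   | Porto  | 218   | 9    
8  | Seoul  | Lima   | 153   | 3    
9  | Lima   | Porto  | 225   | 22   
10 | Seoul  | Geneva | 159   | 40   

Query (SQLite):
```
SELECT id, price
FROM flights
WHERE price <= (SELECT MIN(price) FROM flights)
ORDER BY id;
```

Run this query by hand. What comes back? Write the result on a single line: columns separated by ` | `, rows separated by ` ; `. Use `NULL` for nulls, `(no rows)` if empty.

Scalar subquery: MIN(price) over all flights rows = 88.
Keep rows where price <= that value.

3 | 88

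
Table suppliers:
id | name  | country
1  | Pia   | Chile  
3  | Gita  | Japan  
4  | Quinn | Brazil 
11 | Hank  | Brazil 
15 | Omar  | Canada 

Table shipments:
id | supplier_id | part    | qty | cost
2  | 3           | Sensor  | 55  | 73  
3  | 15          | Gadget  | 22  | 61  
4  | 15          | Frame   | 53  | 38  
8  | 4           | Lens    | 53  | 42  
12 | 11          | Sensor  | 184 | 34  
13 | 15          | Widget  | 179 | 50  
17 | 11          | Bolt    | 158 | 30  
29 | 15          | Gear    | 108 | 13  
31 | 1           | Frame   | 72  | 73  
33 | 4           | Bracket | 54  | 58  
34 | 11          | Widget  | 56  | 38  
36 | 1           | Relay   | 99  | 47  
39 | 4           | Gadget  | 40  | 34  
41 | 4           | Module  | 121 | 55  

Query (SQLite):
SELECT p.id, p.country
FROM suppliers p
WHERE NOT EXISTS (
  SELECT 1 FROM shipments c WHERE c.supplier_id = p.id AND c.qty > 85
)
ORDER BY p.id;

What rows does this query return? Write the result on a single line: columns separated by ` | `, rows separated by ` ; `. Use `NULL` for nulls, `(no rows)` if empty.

3 | Japan

For each suppliers row, check whether any shipments with matching supplier_id has qty > 85.
Keep rows where that is false.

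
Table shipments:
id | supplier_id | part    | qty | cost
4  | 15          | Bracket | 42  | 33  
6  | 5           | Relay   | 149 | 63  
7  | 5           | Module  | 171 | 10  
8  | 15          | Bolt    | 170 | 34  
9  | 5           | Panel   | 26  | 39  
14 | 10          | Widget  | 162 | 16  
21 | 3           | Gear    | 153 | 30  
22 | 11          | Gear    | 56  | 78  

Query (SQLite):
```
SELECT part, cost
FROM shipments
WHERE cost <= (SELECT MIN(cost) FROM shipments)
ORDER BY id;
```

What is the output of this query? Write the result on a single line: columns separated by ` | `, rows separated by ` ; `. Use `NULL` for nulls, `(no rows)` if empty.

Module | 10

Scalar subquery: MIN(cost) over all shipments rows = 10.
Keep rows where cost <= that value.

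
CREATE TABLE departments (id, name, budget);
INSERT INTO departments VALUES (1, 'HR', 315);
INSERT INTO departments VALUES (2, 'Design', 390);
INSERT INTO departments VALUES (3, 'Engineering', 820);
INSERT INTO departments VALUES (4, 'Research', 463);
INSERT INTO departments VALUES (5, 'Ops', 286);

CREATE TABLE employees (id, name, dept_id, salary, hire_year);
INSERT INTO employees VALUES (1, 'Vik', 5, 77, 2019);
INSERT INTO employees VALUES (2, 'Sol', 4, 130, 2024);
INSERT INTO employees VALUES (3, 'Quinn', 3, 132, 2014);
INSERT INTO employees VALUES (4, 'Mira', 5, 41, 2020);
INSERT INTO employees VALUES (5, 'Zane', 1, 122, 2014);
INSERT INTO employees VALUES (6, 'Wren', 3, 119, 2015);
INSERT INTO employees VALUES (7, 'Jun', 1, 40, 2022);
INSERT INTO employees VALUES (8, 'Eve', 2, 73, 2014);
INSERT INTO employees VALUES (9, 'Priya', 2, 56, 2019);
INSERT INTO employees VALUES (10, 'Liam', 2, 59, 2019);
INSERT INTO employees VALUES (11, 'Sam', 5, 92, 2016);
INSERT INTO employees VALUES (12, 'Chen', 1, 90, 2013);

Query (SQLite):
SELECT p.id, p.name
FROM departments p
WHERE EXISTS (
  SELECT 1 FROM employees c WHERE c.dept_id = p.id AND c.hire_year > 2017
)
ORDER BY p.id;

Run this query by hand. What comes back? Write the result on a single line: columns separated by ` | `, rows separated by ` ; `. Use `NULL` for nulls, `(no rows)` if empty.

1 | HR ; 2 | Design ; 4 | Research ; 5 | Ops

For each departments row, check whether any employees with matching dept_id has hire_year > 2017.
Keep rows where that is true.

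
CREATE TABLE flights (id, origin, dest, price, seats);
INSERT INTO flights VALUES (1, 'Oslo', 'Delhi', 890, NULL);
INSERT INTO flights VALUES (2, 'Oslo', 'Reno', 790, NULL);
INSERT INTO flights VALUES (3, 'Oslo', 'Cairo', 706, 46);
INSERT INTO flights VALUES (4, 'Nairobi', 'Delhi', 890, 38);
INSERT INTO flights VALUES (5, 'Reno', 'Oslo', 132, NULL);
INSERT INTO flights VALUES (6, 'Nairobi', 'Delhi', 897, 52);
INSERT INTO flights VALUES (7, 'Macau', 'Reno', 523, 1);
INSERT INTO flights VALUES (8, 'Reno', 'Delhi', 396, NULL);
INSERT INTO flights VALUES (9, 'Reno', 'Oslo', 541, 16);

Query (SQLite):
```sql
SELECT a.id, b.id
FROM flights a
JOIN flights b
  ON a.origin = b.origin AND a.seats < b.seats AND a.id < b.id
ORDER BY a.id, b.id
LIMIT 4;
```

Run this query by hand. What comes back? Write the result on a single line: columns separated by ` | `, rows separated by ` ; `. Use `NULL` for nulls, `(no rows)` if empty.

4 | 6

Pairs (a,b) with same origin, a.seats < b.seats, a.id < b.id.
origin groups: Macau:{7} Nairobi:{4,6} Oslo:{1,2,3} Reno:{5,8,9}
Ordered by (a.id, b.id); first 4.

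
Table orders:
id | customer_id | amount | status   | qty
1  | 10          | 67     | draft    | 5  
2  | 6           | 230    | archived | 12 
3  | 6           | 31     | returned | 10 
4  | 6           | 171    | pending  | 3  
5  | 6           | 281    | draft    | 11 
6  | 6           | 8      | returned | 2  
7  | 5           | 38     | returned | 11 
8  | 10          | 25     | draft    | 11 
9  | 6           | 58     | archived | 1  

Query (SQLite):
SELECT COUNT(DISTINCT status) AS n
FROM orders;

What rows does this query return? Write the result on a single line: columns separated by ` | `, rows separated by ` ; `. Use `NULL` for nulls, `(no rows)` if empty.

4

Count distinct non-NULL status values.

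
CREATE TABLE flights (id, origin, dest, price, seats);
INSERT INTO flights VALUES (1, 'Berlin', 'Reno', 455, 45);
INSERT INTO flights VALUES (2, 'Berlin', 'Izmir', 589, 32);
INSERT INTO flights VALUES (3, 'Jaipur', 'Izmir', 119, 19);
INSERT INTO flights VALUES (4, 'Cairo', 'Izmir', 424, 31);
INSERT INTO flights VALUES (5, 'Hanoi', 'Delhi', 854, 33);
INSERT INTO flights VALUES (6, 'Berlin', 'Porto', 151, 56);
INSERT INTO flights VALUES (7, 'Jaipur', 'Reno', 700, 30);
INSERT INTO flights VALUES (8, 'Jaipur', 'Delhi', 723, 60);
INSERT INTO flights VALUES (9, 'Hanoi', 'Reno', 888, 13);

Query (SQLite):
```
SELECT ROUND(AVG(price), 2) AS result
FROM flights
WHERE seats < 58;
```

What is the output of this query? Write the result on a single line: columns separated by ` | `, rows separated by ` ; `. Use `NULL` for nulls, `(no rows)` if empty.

Rows where seats < 58 → price values: [455, 589, 119, 424, 854, 151, 700, 888].
AVG = 4180 / 8 (rounded to 2 dp).

522.5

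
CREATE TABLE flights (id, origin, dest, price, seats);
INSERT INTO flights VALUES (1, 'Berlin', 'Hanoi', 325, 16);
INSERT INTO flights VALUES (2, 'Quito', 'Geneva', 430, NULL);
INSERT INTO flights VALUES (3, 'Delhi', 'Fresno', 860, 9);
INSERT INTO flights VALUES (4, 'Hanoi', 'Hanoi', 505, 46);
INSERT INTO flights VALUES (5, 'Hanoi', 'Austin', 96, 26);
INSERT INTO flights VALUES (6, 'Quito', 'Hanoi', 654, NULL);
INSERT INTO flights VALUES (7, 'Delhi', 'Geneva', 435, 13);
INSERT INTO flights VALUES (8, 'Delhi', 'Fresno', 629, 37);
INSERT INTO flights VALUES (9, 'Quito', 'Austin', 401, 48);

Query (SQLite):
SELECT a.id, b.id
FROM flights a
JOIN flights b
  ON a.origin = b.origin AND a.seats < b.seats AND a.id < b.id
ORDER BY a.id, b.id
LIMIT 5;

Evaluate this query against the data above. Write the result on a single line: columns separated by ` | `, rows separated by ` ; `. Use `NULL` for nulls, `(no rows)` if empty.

3 | 7 ; 3 | 8 ; 7 | 8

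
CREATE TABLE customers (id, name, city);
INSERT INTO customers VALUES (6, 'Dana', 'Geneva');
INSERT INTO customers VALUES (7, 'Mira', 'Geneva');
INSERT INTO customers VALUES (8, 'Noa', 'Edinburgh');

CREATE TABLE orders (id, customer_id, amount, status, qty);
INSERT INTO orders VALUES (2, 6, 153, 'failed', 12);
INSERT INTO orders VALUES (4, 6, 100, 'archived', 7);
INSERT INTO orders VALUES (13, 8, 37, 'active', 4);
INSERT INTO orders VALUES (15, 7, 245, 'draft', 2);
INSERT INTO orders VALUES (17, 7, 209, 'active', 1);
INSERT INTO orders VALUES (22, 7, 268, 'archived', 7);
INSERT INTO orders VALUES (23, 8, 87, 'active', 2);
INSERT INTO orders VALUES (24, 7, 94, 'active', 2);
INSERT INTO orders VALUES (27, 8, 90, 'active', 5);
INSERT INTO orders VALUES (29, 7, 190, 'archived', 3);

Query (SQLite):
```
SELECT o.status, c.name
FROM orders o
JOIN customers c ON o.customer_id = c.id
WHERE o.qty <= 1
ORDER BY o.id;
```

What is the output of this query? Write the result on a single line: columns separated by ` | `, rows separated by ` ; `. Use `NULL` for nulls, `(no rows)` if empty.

active | Mira

Each orders row matches the customers row where customer_id = customers.id.
Then keep rows with o.qty <= 1.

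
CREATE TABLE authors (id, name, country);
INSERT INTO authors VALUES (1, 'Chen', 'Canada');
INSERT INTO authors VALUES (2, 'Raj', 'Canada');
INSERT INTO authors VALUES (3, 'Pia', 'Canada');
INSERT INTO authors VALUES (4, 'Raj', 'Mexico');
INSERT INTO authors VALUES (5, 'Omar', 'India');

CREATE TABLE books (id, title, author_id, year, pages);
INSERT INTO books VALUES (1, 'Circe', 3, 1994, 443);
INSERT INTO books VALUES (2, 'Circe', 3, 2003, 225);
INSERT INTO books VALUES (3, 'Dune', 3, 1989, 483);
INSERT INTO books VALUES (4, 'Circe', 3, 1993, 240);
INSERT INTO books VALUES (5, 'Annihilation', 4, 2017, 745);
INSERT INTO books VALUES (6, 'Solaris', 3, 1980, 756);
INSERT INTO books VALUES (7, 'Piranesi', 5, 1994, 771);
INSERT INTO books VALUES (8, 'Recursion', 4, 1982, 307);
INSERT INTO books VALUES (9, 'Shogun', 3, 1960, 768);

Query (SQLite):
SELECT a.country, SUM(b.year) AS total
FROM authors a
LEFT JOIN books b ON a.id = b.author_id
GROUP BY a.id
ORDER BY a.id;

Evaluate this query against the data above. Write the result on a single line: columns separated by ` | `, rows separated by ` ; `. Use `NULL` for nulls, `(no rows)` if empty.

Canada | NULL ; Canada | NULL ; Canada | 11919 ; Mexico | 3999 ; India | 1994

LEFT JOIN keeps every authors row; unmatched ones get NULL for books columns.
Group by authors.id and compute SUM(b.year). SUM over an all-NULL group is NULL.
  1: ids {—} → SUM(b.year)=NULL
  2: ids {—} → SUM(b.year)=NULL
  3: ids {1, 2, 3, 4, 6, 9} → SUM(b.year)=11919
  4: ids {5, 8} → SUM(b.year)=3999
  5: ids {7} → SUM(b.year)=1994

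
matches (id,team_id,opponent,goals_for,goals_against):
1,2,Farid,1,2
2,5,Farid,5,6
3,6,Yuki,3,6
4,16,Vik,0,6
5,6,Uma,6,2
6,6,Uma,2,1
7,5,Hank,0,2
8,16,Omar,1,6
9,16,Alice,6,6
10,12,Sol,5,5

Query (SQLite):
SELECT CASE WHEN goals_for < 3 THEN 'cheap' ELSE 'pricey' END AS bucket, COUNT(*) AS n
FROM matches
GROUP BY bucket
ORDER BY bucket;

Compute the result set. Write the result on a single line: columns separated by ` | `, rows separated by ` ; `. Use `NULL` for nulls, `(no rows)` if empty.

cheap | 5 ; pricey | 5

Bucket rows by goals_for < 3 → 'cheap' else 'pricey'; count each bucket.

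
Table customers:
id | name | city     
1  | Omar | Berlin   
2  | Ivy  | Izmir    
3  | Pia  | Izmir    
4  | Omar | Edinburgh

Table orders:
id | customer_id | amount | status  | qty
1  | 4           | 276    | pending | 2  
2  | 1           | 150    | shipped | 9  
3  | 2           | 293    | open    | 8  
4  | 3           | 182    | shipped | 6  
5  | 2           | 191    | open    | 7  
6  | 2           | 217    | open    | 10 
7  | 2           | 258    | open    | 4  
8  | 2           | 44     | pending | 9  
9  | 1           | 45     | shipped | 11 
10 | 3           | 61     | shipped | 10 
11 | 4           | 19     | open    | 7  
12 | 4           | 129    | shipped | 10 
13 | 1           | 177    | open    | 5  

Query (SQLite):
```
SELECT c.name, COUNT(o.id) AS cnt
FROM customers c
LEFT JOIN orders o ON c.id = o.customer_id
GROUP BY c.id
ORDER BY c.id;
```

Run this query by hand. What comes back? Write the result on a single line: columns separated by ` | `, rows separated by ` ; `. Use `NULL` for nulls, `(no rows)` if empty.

LEFT JOIN keeps every customers row; unmatched ones get NULL for orders columns.
Group by customers.id and compute COUNT(o.id). COUNT(col) of an all-NULL group is 0.
  1: ids {2, 9, 13} → COUNT(o.id)=3
  2: ids {3, 5, 6, 7, 8} → COUNT(o.id)=5
  3: ids {4, 10} → COUNT(o.id)=2
  4: ids {1, 11, 12} → COUNT(o.id)=3

Omar | 3 ; Ivy | 5 ; Pia | 2 ; Omar | 3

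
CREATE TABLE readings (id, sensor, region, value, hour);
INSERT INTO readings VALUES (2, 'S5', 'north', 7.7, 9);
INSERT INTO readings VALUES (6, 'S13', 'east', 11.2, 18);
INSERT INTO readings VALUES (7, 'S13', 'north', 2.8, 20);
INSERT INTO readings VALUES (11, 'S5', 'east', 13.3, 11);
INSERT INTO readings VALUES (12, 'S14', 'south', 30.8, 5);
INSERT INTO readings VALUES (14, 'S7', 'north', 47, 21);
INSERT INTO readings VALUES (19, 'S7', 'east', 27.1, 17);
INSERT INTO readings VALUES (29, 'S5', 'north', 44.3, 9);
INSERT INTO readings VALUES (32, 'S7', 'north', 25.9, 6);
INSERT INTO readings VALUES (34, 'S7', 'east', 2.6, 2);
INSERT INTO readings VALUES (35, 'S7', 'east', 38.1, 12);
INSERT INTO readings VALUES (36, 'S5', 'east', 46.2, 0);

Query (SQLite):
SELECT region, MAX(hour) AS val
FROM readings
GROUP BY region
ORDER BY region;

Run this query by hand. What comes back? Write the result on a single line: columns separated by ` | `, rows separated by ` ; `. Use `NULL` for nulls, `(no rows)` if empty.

east | 18 ; north | 21 ; south | 5

Partition readings by region; compute MAX(hour) within each group.
  east: ids {6, 11, 19, 34, 35, 36} → MAX(hour)=18
  north: ids {2, 7, 14, 29, 32} → MAX(hour)=21
  south: ids {12} → MAX(hour)=5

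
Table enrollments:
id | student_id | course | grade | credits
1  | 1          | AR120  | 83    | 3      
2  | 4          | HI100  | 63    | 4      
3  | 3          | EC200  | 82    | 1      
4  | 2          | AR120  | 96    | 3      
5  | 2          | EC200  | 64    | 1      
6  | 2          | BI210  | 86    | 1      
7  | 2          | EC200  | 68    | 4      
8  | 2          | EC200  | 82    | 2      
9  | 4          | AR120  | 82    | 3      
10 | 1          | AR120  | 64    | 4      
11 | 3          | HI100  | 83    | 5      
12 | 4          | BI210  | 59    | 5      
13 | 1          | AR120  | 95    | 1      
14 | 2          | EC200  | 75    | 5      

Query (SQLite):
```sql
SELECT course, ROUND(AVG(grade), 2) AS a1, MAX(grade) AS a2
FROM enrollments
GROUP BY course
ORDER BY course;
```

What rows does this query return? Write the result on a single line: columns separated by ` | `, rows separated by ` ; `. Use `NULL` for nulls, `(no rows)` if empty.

Group enrollments by course.
Per group compute: ROUND(AVG(grade), 2), MAX(grade).
  AR120: ids {1, 4, 9, 10, 13} → ROUND(AVG(grade), 2)=84, MAX(grade)=96
  BI210: ids {6, 12} → ROUND(AVG(grade), 2)=72.5, MAX(grade)=86
  EC200: ids {3, 5, 7, 8, 14} → ROUND(AVG(grade), 2)=74.2, MAX(grade)=82
  HI100: ids {2, 11} → ROUND(AVG(grade), 2)=73, MAX(grade)=83

AR120 | 84 | 96 ; BI210 | 72.5 | 86 ; EC200 | 74.2 | 82 ; HI100 | 73 | 83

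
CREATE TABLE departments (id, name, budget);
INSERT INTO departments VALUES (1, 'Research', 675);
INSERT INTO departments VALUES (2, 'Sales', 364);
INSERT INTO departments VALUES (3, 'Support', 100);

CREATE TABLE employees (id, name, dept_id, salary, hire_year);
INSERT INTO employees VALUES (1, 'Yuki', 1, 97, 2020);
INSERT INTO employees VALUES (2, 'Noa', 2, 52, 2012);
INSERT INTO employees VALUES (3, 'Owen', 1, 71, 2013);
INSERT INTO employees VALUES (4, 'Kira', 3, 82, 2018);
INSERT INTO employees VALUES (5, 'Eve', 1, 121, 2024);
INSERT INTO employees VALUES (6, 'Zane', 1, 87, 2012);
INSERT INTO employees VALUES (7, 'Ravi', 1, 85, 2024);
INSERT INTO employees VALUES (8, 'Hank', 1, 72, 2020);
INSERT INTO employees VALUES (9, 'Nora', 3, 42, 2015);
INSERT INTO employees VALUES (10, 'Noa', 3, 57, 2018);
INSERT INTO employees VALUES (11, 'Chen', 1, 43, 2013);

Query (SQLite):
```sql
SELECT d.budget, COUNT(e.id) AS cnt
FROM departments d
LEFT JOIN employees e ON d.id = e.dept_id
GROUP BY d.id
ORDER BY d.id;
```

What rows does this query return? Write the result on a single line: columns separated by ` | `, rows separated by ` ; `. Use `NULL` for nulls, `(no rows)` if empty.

LEFT JOIN keeps every departments row; unmatched ones get NULL for employees columns.
Group by departments.id and compute COUNT(e.id). COUNT(col) of an all-NULL group is 0.
  1: ids {1, 3, 5, 6, 7, 8, 11} → COUNT(e.id)=7
  2: ids {2} → COUNT(e.id)=1
  3: ids {4, 9, 10} → COUNT(e.id)=3

675 | 7 ; 364 | 1 ; 100 | 3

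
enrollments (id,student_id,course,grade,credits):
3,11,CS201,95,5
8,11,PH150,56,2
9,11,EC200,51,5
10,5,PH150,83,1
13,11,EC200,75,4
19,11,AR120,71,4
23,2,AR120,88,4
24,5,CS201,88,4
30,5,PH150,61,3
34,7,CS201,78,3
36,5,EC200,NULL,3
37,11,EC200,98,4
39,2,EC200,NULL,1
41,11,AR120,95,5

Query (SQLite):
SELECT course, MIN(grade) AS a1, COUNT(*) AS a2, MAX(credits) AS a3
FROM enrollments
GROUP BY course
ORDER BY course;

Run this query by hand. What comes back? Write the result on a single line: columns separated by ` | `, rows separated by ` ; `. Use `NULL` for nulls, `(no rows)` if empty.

Group enrollments by course.
Per group compute: MIN(grade), COUNT(*), MAX(credits).
  AR120: ids {19, 23, 41} → MIN(grade)=71, COUNT(*)=3, MAX(credits)=5
  CS201: ids {3, 24, 34} → MIN(grade)=78, COUNT(*)=3, MAX(credits)=5
  EC200: ids {9, 13, 36, 37, 39} → MIN(grade)=51, COUNT(*)=5, MAX(credits)=5
  PH150: ids {8, 10, 30} → MIN(grade)=56, COUNT(*)=3, MAX(credits)=3

AR120 | 71 | 3 | 5 ; CS201 | 78 | 3 | 5 ; EC200 | 51 | 5 | 5 ; PH150 | 56 | 3 | 3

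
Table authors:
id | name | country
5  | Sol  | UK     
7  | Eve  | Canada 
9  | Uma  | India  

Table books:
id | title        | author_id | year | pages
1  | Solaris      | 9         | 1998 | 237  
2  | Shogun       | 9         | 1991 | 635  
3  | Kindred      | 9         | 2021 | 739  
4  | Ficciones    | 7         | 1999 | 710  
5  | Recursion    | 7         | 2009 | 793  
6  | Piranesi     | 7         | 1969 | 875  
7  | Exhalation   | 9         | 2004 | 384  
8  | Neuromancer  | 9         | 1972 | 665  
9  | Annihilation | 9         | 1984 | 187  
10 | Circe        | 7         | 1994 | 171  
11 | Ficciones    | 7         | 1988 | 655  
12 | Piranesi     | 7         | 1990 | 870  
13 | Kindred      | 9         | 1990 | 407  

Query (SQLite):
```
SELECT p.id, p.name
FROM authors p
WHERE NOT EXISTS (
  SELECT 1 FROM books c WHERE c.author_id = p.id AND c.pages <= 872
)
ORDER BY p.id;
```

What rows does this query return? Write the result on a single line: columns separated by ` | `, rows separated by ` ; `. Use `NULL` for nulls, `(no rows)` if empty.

5 | Sol

For each authors row, check whether any books with matching author_id has pages <= 872.
Keep rows where that is false.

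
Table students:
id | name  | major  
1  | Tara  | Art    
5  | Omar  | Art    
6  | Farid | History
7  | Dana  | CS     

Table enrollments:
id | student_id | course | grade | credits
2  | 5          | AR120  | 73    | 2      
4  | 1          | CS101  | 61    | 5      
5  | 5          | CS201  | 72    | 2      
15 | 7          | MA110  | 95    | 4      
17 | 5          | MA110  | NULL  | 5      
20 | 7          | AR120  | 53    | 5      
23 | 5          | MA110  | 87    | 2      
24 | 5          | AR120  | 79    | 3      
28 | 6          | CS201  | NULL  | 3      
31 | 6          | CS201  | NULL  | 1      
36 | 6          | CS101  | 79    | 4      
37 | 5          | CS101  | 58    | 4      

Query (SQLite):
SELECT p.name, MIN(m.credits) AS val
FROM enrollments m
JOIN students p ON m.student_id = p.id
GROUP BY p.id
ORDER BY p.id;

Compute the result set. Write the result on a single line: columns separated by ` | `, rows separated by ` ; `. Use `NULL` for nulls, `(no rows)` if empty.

Tara | 5 ; Omar | 2 ; Farid | 1 ; Dana | 4

Join each enrollments row to its students via student_id.
Group joined rows by students.id; compute MIN(m.credits) per group.
  1: ids {4} → MIN(m.credits)=5
  5: ids {2, 5, 17, 23, 24, 37} → MIN(m.credits)=2
  6: ids {28, 31, 36} → MIN(m.credits)=1
  7: ids {15, 20} → MIN(m.credits)=4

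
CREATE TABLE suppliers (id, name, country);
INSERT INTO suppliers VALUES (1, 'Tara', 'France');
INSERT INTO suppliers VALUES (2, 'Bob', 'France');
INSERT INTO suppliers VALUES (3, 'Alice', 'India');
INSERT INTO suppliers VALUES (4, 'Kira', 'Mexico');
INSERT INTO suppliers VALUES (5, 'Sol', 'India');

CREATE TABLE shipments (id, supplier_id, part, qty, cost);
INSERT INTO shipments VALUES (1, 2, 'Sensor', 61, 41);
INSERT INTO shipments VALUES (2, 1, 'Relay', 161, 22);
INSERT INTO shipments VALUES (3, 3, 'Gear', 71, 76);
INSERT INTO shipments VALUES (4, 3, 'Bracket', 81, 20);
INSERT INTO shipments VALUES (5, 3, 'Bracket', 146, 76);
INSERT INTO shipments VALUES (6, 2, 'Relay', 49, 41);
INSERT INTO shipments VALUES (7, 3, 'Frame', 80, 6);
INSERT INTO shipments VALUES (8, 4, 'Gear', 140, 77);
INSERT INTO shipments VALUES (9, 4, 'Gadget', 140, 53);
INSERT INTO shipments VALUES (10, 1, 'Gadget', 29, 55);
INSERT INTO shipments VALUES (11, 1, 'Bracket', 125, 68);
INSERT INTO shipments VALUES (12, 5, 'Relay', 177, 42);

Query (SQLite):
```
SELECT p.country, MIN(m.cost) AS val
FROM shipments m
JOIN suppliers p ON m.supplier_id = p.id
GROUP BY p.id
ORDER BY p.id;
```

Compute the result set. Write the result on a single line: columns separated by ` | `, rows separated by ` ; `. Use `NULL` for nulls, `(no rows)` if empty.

France | 22 ; France | 41 ; India | 6 ; Mexico | 53 ; India | 42

Join each shipments row to its suppliers via supplier_id.
Group joined rows by suppliers.id; compute MIN(m.cost) per group.
  1: ids {2, 10, 11} → MIN(m.cost)=22
  2: ids {1, 6} → MIN(m.cost)=41
  3: ids {3, 4, 5, 7} → MIN(m.cost)=6
  4: ids {8, 9} → MIN(m.cost)=53
  5: ids {12} → MIN(m.cost)=42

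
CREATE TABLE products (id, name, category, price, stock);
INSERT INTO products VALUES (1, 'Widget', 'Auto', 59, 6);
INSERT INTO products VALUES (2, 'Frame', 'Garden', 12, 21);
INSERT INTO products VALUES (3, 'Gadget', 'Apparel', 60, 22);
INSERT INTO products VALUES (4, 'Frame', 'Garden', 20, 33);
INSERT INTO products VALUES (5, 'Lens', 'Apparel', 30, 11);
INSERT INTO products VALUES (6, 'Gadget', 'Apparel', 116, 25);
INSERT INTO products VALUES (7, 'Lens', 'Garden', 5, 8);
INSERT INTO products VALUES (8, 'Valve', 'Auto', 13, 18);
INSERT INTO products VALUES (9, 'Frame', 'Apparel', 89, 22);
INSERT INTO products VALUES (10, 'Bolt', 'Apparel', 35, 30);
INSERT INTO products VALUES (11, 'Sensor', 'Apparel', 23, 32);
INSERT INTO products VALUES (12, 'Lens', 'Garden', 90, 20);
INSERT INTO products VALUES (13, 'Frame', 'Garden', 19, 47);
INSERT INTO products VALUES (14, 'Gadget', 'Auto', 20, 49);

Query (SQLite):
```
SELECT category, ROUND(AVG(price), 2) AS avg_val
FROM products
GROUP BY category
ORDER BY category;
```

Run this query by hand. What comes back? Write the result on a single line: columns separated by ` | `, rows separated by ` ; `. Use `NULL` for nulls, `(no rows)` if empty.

Apparel | 58.83 ; Auto | 30.67 ; Garden | 29.2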